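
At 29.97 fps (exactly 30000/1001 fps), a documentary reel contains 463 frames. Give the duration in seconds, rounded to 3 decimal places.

15.449 seconds

Running time = 463 × 1001/30000 = 463463/30000 s ≈ 15.449 s.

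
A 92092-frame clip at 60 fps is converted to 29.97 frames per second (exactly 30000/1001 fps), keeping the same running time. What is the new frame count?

46000 frames

Target frames = source frames × (target rate / source rate) = 92092 × (30000/1001)/(60) = 92092 × 500/1001 = 46000.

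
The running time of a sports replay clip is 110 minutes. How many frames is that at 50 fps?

110 min = 6600 s.
Frames = 6600 × 50 = 330000.

330000 frames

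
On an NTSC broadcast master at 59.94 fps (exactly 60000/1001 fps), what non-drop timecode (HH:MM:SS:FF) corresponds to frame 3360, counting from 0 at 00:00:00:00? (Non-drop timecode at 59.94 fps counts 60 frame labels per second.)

00:00:56:00

3360 ÷ 60 = 56 full seconds, remainder 0 frames.
56 s = 0 h 0 min 56 s.
Timecode: 00:00:56:00.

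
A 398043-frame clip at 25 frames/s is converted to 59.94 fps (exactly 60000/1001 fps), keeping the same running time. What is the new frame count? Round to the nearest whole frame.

Frames at target rate = 398043 × (60000/1001) / (25) = 955303200/1001 ≈ 954348.851.
Nearest whole frame: 954349.

954349 frames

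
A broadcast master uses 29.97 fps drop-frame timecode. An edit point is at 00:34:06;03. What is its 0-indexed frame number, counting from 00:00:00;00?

As if non-drop at 30 labels/s: (0 × 3600 + 34 × 60 + 6) × 30 + 3 = 61383.
Minute boundaries passed: 34; those not divisible by 10: 34 − 3 = 31; dropped labels = 2 × 31 = 62.
Actual frame index = 61383 − 62 = 61321.

61321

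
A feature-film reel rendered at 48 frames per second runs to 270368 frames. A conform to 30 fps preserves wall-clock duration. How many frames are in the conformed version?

168980 frames

Target frames = source frames × (target rate / source rate) = 270368 × (30)/(48) = 270368 × 5/8 = 168980.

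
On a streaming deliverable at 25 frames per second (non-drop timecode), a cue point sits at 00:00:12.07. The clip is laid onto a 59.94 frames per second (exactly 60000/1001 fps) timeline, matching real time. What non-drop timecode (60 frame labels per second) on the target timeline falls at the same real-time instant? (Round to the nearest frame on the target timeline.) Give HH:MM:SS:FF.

00:00:12:16

Source frame index: (0×3600 + 0×60 + 12) × 25 + 7 = 307.
Real time: 307 / (25) = 307/25 s.
Target frame: (307/25) × (60000/1001) = 736800/1001 ≈ 736.064 → 736.
At 60 labels/s: frame 736 → 00:00:12:16.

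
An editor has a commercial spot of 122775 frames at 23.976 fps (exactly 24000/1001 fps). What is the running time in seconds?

5120.740625 seconds

Running time = 122775 / (24000/1001) = 5120.740625 s.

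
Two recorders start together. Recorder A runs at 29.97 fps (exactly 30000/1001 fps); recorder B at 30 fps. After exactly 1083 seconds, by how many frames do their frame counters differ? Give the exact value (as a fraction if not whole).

A emits 30000/1001 × 1083 = 32490000/1001 frames; B emits 30 × 1083 = 32490.
Difference = 32490/1001 frames (≈ 32.4575); B is ahead of A.

32490/1001 frames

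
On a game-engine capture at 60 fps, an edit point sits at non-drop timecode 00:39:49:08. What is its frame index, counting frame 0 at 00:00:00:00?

frame 143348

Total seconds to the label: (0 × 3600 + 39 × 60 + 49) = 2389.
Frame index = 2389 × 60 + 8 = 143348.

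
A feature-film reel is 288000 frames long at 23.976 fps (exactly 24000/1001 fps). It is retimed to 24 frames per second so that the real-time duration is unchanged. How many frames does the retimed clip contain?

288288 frames

Target frames = source frames × (target rate / source rate) = 288000 × (24)/(24000/1001) = 288000 × 1001/1000 = 288288.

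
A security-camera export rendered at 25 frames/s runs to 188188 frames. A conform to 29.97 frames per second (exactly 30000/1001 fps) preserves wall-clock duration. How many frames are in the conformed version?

Target frames = source frames × (target rate / source rate) = 188188 × (30000/1001)/(25) = 188188 × 1200/1001 = 225600.

225600 frames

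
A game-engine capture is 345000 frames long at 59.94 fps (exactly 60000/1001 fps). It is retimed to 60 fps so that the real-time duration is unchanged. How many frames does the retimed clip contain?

345345 frames

Target frames = source frames × (target rate / source rate) = 345000 × (60)/(60000/1001) = 345000 × 1001/1000 = 345345.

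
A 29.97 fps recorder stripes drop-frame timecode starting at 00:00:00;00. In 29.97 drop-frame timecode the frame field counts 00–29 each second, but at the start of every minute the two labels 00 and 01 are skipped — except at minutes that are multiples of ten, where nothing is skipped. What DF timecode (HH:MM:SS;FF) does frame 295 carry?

Each 10-minute DF block holds 10 × 60 × 30 − 9 × 2 = 17982 frames. 295 ÷ 17982 → 0 full blocks, remainder 295.
Within the partial block the first minute is 1800 frames and each further minute 1798, so 0 further minute boundaries passed. Total skipped labels = 18 × 0 + 2 × 0 = 0.
Non-drop label index = 295 + 0 = 295; at 30 labels/s that is 00:00:09:25, i.e. DF 00:00:09;25.

00:00:09;25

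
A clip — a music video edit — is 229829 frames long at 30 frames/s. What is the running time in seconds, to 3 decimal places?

Running time = 229829 × 1/30 = 229829/30 s ≈ 7660.967 s.

7660.967 seconds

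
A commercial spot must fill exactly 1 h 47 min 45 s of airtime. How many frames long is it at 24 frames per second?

1 h 47 min 45 s = 6465 s.
Frames = 6465 × 24 = 155160.

155160 frames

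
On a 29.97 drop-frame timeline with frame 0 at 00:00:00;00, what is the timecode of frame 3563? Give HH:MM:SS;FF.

00:01:58;25

Ten DF minutes hold 17982 frames, so frame 3563 lies in block 0 (frames 0–17981) with 3563 frames into that block.
The block's first minute is 1800 frames and the rest 1798 each; 3563 frames reaches minute 1, so 0 × 18 + 1 × 2 = 2 labels have been skipped so far.
Adding those back, label number 3563 + 2 = 3565 at 30 labels/s is 118 s + 25 f = 0 h 1 min 58 s frame 25, i.e. 00:01:58;25.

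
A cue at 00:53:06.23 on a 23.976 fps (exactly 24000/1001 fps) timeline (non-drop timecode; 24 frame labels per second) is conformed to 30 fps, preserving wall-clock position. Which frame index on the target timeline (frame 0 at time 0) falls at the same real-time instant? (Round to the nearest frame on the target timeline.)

frame 95704

Source frame index: (0×3600 + 53×60 + 6) × 24 + 23 = 76487.
Real time: 76487 / (24000/1001) = 76563487/24000 s.
Target frame: (76563487/24000) × (30) = 76563487/800 ≈ 95704.359 → 95704.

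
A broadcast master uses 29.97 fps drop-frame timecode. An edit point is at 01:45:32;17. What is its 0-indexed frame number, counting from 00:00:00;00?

189787

Complete 10-minute blocks: 10, each 17982 frames → 179820.
Remaining 5 whole minutes in the current block: 1800 + 4 × 1798 = 8992 frames.
Within the current minute: 32 × 30 + 17 − 2 = 975 (labels ;00/;01 skipped at this minute). Total = 179820 + 8992 + 975 = 189787.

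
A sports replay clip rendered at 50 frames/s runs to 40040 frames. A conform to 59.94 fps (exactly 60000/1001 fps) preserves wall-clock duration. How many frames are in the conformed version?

48000 frames

Target frames = source frames × (target rate / source rate) = 40040 × (60000/1001)/(50) = 40040 × 1200/1001 = 48000.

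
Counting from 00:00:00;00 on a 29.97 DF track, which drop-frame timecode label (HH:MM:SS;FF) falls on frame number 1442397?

13:22:08;01

Ten DF minutes hold 17982 frames, so frame 1442397 lies in block 80 (frames 1438560–1456541) with 3837 frames into that block.
The block's first minute is 1800 frames and the rest 1798 each; 3837 frames reaches minute 2, so 80 × 18 + 2 × 2 = 1444 labels have been skipped so far.
Adding those back, label number 1442397 + 1444 = 1443841 at 30 labels/s is 48128 s + 1 f = 13 h 22 min 8 s frame 1, i.e. 13:22:08;01.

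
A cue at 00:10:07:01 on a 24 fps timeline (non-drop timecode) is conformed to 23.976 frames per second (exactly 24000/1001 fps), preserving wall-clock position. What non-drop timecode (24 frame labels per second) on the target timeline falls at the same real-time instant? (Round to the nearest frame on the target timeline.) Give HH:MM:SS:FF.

00:10:06:10

Source frame index: (0×3600 + 10×60 + 7) × 24 + 1 = 14569.
Real time: 14569 / (24) = 14569/24 s.
Target frame: (14569/24) × (24000/1001) = 14569000/1001 ≈ 14554.446 → 14554.
At 24 labels/s: frame 14554 → 00:10:06:10.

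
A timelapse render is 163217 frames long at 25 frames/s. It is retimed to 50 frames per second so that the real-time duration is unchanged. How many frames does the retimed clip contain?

326434 frames

Target frames = source frames × (target rate / source rate) = 163217 × (50)/(25) = 163217 × 2 = 326434.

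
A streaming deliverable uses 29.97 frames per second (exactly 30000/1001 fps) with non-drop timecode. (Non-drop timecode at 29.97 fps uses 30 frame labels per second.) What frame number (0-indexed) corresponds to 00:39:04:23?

frame 70343

Total seconds to the label: (0 × 3600 + 39 × 60 + 4) = 2344.
Frame index = 2344 × 30 + 23 = 70343.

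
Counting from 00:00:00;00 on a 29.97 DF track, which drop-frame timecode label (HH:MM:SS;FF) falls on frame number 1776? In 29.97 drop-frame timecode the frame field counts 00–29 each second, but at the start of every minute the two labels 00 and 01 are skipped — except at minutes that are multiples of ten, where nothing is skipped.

Each 10-minute DF block holds 10 × 60 × 30 − 9 × 2 = 17982 frames. 1776 ÷ 17982 → 0 full blocks, remainder 1776.
Within the partial block the first minute is 1800 frames and each further minute 1798, so 0 further minute boundaries passed. Total skipped labels = 18 × 0 + 2 × 0 = 0.
Non-drop label index = 1776 + 0 = 1776; at 30 labels/s that is 00:00:59:06, i.e. DF 00:00:59;06.

00:00:59;06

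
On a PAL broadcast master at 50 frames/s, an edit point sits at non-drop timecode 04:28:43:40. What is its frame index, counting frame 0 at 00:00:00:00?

frame 806190

Total seconds to the label: (4 × 3600 + 28 × 60 + 43) = 16123.
Frame index = 16123 × 50 + 40 = 806190.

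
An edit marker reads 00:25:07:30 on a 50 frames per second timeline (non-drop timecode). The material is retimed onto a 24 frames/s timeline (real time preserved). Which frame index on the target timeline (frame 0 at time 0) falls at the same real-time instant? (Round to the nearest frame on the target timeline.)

Source frame index: (0×3600 + 25×60 + 7) × 50 + 30 = 75380.
Real time: 75380 / (50) = 7538/5 s.
Target frame: (7538/5) × (24) = 180912/5 ≈ 36182.400 → 36182.

frame 36182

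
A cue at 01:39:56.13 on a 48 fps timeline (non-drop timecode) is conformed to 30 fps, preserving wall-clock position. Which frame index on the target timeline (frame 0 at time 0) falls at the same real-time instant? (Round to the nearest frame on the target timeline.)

frame 179888

Source frame index: (1×3600 + 39×60 + 56) × 48 + 13 = 287821.
Real time: 287821 / (48) = 287821/48 s.
Target frame: (287821/48) × (30) = 1439105/8 ≈ 179888.125 → 179888.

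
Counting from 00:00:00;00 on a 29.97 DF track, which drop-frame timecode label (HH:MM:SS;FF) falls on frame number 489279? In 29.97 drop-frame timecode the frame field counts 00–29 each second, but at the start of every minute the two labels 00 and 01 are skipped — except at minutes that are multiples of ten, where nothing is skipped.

Ten DF minutes hold 17982 frames, so frame 489279 lies in block 27 (frames 485514–503495) with 3765 frames into that block.
The block's first minute is 1800 frames and the rest 1798 each; 3765 frames reaches minute 2, so 27 × 18 + 2 × 2 = 490 labels have been skipped so far.
Adding those back, label number 489279 + 490 = 489769 at 30 labels/s is 16325 s + 19 f = 4 h 32 min 5 s frame 19, i.e. 04:32:05;19.

04:32:05;19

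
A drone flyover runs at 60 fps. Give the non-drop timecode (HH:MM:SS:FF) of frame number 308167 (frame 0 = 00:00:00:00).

01:25:36:07

308167 ÷ 60 = 5136 full seconds, remainder 7 frames.
5136 s = 1 h 25 min 36 s.
Timecode: 01:25:36:07.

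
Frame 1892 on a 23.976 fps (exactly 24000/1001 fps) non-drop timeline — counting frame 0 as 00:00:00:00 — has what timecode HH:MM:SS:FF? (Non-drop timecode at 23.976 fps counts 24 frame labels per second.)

00:01:18:20

1892 ÷ 24 = 78 full seconds, remainder 20 frames.
78 s = 0 h 1 min 18 s.
Timecode: 00:01:18:20.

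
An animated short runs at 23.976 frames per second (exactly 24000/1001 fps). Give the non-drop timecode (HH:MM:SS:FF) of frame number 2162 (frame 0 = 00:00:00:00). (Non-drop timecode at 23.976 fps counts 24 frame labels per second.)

2162 ÷ 24 = 90 full seconds, remainder 2 frames.
90 s = 0 h 1 min 30 s.
Timecode: 00:01:30:02.

00:01:30:02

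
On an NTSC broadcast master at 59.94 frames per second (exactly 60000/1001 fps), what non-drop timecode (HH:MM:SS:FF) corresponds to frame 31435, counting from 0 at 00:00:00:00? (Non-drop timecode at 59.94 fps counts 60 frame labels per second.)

31435 ÷ 60 = 523 full seconds, remainder 55 frames.
523 s = 0 h 8 min 43 s.
Timecode: 00:08:43:55.

00:08:43:55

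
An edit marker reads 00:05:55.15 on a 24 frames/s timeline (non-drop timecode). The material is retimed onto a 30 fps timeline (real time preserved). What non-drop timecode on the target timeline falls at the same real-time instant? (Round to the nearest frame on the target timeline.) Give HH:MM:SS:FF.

00:05:55:19

Source frame index: (0×3600 + 5×60 + 55) × 24 + 15 = 8535.
Real time: 8535 / (24) = 2845/8 s.
Target frame: (2845/8) × (30) = 42675/4 ≈ 10668.750 → 10669.
At 30 labels/s: frame 10669 → 00:05:55:19.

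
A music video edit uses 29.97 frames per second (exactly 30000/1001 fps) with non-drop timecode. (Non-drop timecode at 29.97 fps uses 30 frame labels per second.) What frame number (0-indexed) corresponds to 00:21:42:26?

39086

Total seconds to the label: (0 × 3600 + 21 × 60 + 42) = 1302.
Frame index = 1302 × 30 + 26 = 39086.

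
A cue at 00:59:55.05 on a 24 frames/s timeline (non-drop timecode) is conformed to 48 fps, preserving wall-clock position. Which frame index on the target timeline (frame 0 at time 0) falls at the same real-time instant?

frame 172570

Source frame index: (0×3600 + 59×60 + 55) × 24 + 5 = 86285.
Real time: 86285 / (24) = 86285/24 s.
Target frame: (86285/24) × (48) = 172570.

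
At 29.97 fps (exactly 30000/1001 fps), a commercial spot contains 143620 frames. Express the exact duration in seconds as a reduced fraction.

7188181/1500 seconds

Running time = 143620 ÷ (30000/1001) = 143620 × 1001/30000 = 7188181/1500 s.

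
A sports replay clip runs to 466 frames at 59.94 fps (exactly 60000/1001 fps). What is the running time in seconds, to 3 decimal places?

7.774 seconds

Running time = 466 × 1001/60000 = 233233/30000 s ≈ 7.774 s.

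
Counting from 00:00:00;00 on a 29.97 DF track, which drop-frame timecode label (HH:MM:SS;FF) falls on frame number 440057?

04:04:43;07

Each 10-minute DF block holds 10 × 60 × 30 − 9 × 2 = 17982 frames. 440057 ÷ 17982 → 24 full blocks, remainder 8489.
Within the partial block the first minute is 1800 frames and each further minute 1798, so 4 further minute boundaries passed. Total skipped labels = 18 × 24 + 2 × 4 = 440.
Non-drop label index = 440057 + 440 = 440497; at 30 labels/s that is 04:04:43:07, i.e. DF 04:04:43;07.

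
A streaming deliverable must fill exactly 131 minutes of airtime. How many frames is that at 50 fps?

393000 frames

131 min = 7860 s.
Frames = 7860 × 50 = 393000.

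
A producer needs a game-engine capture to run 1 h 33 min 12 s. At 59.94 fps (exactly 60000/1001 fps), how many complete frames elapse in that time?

1 h 33 min 12 s = 5592 s.
Frames = 5592 × 60000/1001 = 335520000/1001 ≈ 335184.8152.
Complete frames: 335184.

335184 frames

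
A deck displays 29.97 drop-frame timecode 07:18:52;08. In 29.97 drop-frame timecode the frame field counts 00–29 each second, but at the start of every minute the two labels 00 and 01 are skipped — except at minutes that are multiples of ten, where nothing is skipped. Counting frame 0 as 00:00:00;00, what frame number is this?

789178

As if non-drop at 30 labels/s: (7 × 3600 + 18 × 60 + 52) × 30 + 8 = 789968.
Minute boundaries passed: 438; those not divisible by 10: 438 − 43 = 395; dropped labels = 2 × 395 = 790.
Actual frame index = 789968 − 790 = 789178.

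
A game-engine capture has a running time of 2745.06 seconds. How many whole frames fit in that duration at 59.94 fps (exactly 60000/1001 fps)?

164539 frames

Frames = 2745.06 × 60000/1001 = 164703600/1001 ≈ 164539.0609.
Complete frames: 164539.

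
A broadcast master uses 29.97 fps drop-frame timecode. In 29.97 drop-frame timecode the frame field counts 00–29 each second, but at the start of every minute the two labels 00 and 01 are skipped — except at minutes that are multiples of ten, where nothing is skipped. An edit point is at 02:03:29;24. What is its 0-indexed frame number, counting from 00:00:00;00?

222072

Complete 10-minute blocks: 12, each 17982 frames → 215784.
Remaining 3 whole minutes in the current block: 1800 + 2 × 1798 = 5396 frames.
Within the current minute: 29 × 30 + 24 − 2 = 892 (labels ;00/;01 skipped at this minute). Total = 215784 + 5396 + 892 = 222072.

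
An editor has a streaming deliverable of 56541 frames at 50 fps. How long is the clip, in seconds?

Running time = 56541 / (50) = 1130.82 s.

1130.82 seconds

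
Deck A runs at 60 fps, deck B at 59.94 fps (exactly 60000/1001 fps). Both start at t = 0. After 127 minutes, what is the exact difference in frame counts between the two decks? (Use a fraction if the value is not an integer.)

127 min = 7620 s.
A emits 60 × 7620 = 457200 frames; B emits 60000/1001 × 7620 = 457200000/1001.
Difference = 457200/1001 frames (≈ 456.7433); B is behind A.

457200/1001 frames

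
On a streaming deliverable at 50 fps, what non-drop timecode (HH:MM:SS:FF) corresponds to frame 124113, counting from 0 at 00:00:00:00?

00:41:22:13

124113 ÷ 50 = 2482 full seconds, remainder 13 frames.
2482 s = 0 h 41 min 22 s.
Timecode: 00:41:22:13.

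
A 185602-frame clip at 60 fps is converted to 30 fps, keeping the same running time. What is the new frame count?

Target frames = source frames × (target rate / source rate) = 185602 × (30)/(60) = 185602 × 1/2 = 92801.

92801 frames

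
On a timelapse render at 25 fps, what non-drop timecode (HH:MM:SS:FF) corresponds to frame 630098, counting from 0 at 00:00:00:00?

07:00:03:23

630098 ÷ 25 = 25203 full seconds, remainder 23 frames.
25203 s = 7 h 0 min 3 s.
Timecode: 07:00:03:23.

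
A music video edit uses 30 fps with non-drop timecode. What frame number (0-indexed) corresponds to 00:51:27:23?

Total seconds to the label: (0 × 3600 + 51 × 60 + 27) = 3087.
Frame index = 3087 × 30 + 23 = 92633.

92633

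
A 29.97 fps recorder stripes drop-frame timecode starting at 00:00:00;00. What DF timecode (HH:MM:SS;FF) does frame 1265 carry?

00:00:42;05

Each 10-minute DF block holds 10 × 60 × 30 − 9 × 2 = 17982 frames. 1265 ÷ 17982 → 0 full blocks, remainder 1265.
Within the partial block the first minute is 1800 frames and each further minute 1798, so 0 further minute boundaries passed. Total skipped labels = 18 × 0 + 2 × 0 = 0.
Non-drop label index = 1265 + 0 = 1265; at 30 labels/s that is 00:00:42:05, i.e. DF 00:00:42;05.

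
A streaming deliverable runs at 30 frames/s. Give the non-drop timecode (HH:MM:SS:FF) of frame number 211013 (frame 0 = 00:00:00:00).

01:57:13:23

211013 ÷ 30 = 7033 full seconds, remainder 23 frames.
7033 s = 1 h 57 min 13 s.
Timecode: 01:57:13:23.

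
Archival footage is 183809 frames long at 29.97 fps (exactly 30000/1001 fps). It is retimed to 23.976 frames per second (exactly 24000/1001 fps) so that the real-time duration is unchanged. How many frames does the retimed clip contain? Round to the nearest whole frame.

147047 frames

Frames at target rate = 183809 × (24000/1001) / (30000/1001) = 735236/5 ≈ 147047.200.
Nearest whole frame: 147047.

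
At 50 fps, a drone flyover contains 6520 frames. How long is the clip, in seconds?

Running time = 6520 / (50) = 130.4 s.

130.4 seconds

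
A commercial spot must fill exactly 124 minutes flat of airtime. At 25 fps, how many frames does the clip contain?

124 min = 7440 s.
Frames = 7440 × 25 = 186000.

186000 frames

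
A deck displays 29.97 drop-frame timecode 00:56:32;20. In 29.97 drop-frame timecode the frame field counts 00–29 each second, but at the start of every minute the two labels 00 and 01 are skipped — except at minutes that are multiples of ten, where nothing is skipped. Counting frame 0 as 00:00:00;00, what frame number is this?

As if non-drop at 30 labels/s: (0 × 3600 + 56 × 60 + 32) × 30 + 20 = 101780.
Minute boundaries passed: 56; those not divisible by 10: 56 − 5 = 51; dropped labels = 2 × 51 = 102.
Actual frame index = 101780 − 102 = 101678.

101678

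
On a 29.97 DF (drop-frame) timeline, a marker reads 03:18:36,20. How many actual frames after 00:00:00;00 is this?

Complete 10-minute blocks: 19, each 17982 frames → 341658.
Remaining 8 whole minutes in the current block: 1800 + 7 × 1798 = 14386 frames.
Within the current minute: 36 × 30 + 20 − 2 = 1098 (labels ;00/;01 skipped at this minute). Total = 341658 + 14386 + 1098 = 357142.

357142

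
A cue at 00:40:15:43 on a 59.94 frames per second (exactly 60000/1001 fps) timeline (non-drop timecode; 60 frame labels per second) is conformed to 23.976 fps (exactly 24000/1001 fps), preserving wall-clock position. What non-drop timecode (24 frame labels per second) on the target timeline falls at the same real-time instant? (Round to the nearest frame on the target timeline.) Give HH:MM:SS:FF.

00:40:15:17

Source frame index: (0×3600 + 40×60 + 15) × 60 + 43 = 144943.
Real time: 144943 / (60000/1001) = 145087943/60000 s.
Target frame: (145087943/60000) × (24000/1001) = 289886/5 ≈ 57977.200 → 57977.
At 24 labels/s: frame 57977 → 00:40:15:17.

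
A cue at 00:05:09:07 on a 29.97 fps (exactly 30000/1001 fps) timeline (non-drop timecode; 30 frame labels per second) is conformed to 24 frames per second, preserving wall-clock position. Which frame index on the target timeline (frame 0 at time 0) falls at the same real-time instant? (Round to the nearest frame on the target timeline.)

frame 7429

Source frame index: (0×3600 + 5×60 + 9) × 30 + 7 = 9277.
Real time: 9277 / (30000/1001) = 9286277/30000 s.
Target frame: (9286277/30000) × (24) = 9286277/1250 ≈ 7429.022 → 7429.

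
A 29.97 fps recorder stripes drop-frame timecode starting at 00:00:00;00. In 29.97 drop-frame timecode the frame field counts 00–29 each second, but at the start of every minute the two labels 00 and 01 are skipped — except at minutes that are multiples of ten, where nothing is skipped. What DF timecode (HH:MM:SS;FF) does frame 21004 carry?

00:11:40;24

Each 10-minute DF block holds 10 × 60 × 30 − 9 × 2 = 17982 frames. 21004 ÷ 17982 → 1 full block, remainder 3022.
Within the partial block the first minute is 1800 frames and each further minute 1798, so 1 further minute boundary passed. Total skipped labels = 18 × 1 + 2 × 1 = 20.
Non-drop label index = 21004 + 20 = 21024; at 30 labels/s that is 00:11:40:24, i.e. DF 00:11:40;24.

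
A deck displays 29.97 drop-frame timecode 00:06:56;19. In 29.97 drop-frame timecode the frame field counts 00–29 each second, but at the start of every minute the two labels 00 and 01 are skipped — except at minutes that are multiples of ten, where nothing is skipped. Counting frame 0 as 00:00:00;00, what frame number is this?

As if non-drop at 30 labels/s: (0 × 3600 + 6 × 60 + 56) × 30 + 19 = 12499.
Minute boundaries passed: 6; those not divisible by 10: 6 − 0 = 6; dropped labels = 2 × 6 = 12.
Actual frame index = 12499 − 12 = 12487.

12487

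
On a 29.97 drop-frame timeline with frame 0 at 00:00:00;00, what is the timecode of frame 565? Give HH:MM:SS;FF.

Ten DF minutes hold 17982 frames, so frame 565 lies in block 0 (frames 0–17981) with 565 frames into that block.
The block's first minute is 1800 frames and the rest 1798 each; 565 frames reaches minute 0, so 0 × 18 + 0 × 2 = 0 labels have been skipped so far.
Adding those back, label number 565 + 0 = 565 at 30 labels/s is 18 s + 25 f = 0 h 0 min 18 s frame 25, i.e. 00:00:18;25.

00:00:18;25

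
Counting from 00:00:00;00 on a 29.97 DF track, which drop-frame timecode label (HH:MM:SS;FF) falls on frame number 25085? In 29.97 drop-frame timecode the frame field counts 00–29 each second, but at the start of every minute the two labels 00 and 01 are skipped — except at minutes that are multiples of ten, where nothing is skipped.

Each 10-minute DF block holds 10 × 60 × 30 − 9 × 2 = 17982 frames. 25085 ÷ 17982 → 1 full block, remainder 7103.
Within the partial block the first minute is 1800 frames and each further minute 1798, so 3 further minute boundaries passed. Total skipped labels = 18 × 1 + 2 × 3 = 24.
Non-drop label index = 25085 + 24 = 25109; at 30 labels/s that is 00:13:56:29, i.e. DF 00:13:56;29.

00:13:56;29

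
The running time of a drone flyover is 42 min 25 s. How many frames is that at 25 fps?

42 min 25 s = 2545 s.
Frames = 2545 × 25 = 63625.

63625 frames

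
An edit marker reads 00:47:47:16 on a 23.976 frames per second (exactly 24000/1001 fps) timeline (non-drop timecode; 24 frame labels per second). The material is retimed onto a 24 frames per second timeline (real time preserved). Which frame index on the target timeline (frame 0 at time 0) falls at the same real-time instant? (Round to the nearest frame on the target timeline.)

Source frame index: (0×3600 + 47×60 + 47) × 24 + 16 = 68824.
Real time: 68824 / (24000/1001) = 8611603/3000 s.
Target frame: (8611603/3000) × (24) = 8611603/125 ≈ 68892.824 → 68893.

frame 68893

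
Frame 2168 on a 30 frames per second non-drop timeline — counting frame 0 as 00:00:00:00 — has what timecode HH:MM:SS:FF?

2168 ÷ 30 = 72 full seconds, remainder 8 frames.
72 s = 0 h 1 min 12 s.
Timecode: 00:01:12:08.

00:01:12:08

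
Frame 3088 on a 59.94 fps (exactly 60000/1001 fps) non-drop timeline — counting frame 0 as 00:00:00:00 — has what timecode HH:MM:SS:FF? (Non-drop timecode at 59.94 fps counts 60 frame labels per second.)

00:00:51:28

3088 ÷ 60 = 51 full seconds, remainder 28 frames.
51 s = 0 h 0 min 51 s.
Timecode: 00:00:51:28.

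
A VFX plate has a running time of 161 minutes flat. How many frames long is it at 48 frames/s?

161 min = 9660 s.
Frames = 9660 × 48 = 463680.

463680 frames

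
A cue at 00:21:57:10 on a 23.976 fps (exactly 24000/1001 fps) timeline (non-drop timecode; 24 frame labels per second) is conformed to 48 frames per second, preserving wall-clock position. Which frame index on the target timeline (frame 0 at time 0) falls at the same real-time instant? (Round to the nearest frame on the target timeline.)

Source frame index: (0×3600 + 21×60 + 57) × 24 + 10 = 31618.
Real time: 31618 / (24000/1001) = 15824809/12000 s.
Target frame: (15824809/12000) × (48) = 15824809/250 ≈ 63299.236 → 63299.

frame 63299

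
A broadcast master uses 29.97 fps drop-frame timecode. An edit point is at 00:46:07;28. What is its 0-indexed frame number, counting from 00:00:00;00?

82954

As if non-drop at 30 labels/s: (0 × 3600 + 46 × 60 + 7) × 30 + 28 = 83038.
Minute boundaries passed: 46; those not divisible by 10: 46 − 4 = 42; dropped labels = 2 × 42 = 84.
Actual frame index = 83038 − 84 = 82954.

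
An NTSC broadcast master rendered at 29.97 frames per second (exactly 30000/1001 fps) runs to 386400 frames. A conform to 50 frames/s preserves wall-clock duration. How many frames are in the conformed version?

Target frames = source frames × (target rate / source rate) = 386400 × (50)/(30000/1001) = 386400 × 1001/600 = 644644.

644644 frames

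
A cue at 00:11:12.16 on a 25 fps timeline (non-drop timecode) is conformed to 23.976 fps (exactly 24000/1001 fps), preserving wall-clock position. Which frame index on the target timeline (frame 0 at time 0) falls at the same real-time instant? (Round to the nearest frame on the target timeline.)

Source frame index: (0×3600 + 11×60 + 12) × 25 + 16 = 16816.
Real time: 16816 / (25) = 16816/25 s.
Target frame: (16816/25) × (24000/1001) = 16143360/1001 ≈ 16127.233 → 16127.

frame 16127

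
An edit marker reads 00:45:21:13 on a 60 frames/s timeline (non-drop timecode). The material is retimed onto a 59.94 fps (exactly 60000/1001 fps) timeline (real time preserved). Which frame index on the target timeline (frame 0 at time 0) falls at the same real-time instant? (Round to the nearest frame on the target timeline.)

Source frame index: (0×3600 + 45×60 + 21) × 60 + 13 = 163273.
Real time: 163273 / (60) = 163273/60 s.
Target frame: (163273/60) × (60000/1001) = 14843000/91 ≈ 163109.890 → 163110.

frame 163110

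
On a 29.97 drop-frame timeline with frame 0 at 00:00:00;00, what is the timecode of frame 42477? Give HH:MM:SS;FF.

00:23:37;09

Each 10-minute DF block holds 10 × 60 × 30 − 9 × 2 = 17982 frames. 42477 ÷ 17982 → 2 full blocks, remainder 6513.
Within the partial block the first minute is 1800 frames and each further minute 1798, so 3 further minute boundaries passed. Total skipped labels = 18 × 2 + 2 × 3 = 42.
Non-drop label index = 42477 + 42 = 42519; at 30 labels/s that is 00:23:37:09, i.e. DF 00:23:37;09.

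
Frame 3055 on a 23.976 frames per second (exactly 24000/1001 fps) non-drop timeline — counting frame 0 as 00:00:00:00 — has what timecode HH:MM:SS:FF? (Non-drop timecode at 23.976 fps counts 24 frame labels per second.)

00:02:07:07

3055 ÷ 24 = 127 full seconds, remainder 7 frames.
127 s = 0 h 2 min 7 s.
Timecode: 00:02:07:07.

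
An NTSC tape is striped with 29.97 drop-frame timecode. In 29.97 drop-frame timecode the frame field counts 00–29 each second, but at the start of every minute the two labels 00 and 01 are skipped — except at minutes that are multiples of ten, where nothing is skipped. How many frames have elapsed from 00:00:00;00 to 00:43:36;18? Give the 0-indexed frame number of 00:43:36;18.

78420

Complete 10-minute blocks: 4, each 17982 frames → 71928.
Remaining 3 whole minutes in the current block: 1800 + 2 × 1798 = 5396 frames.
Within the current minute: 36 × 30 + 18 − 2 = 1096 (labels ;00/;01 skipped at this minute). Total = 71928 + 5396 + 1096 = 78420.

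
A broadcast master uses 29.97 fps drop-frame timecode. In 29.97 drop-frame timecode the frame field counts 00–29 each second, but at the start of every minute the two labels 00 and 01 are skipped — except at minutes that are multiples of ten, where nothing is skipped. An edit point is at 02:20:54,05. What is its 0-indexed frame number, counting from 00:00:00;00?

253373

Complete 10-minute blocks: 14, each 17982 frames → 251748.
Remaining 0 whole minutes in the current block: 0 frames.
Within the current minute: 54 × 30 + 5 = 1625. Total = 251748 + 0 + 1625 = 253373.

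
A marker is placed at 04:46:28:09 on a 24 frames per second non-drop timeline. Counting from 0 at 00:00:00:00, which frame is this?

Total seconds to the label: (4 × 3600 + 46 × 60 + 28) = 17188.
Frame index = 17188 × 24 + 9 = 412521.

412521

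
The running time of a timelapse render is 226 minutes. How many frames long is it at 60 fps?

813600 frames

226 min = 13560 s.
Frames = 13560 × 60 = 813600.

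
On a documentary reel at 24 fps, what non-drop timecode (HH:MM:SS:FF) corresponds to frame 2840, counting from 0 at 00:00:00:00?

2840 ÷ 24 = 118 full seconds, remainder 8 frames.
118 s = 0 h 1 min 58 s.
Timecode: 00:01:58:08.

00:01:58:08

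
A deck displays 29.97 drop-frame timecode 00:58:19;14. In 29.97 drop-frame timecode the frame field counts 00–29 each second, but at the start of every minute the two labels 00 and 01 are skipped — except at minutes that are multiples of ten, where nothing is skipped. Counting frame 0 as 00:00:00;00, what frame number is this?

Complete 10-minute blocks: 5, each 17982 frames → 89910.
Remaining 8 whole minutes in the current block: 1800 + 7 × 1798 = 14386 frames.
Within the current minute: 19 × 30 + 14 − 2 = 582 (labels ;00/;01 skipped at this minute). Total = 89910 + 14386 + 582 = 104878.

104878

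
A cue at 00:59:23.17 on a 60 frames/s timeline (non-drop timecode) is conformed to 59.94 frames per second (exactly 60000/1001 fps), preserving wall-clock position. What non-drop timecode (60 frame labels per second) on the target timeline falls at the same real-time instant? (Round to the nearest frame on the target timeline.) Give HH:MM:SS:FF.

00:59:19:43

Source frame index: (0×3600 + 59×60 + 23) × 60 + 17 = 213797.
Real time: 213797 / (60) = 213797/60 s.
Target frame: (213797/60) × (60000/1001) = 213797000/1001 ≈ 213583.417 → 213583.
At 60 labels/s: frame 213583 → 00:59:19:43.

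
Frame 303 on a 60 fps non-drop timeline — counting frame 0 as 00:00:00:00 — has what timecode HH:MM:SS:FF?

00:00:05:03

303 ÷ 60 = 5 full seconds, remainder 3 frames.
5 s = 0 h 0 min 5 s.
Timecode: 00:00:05:03.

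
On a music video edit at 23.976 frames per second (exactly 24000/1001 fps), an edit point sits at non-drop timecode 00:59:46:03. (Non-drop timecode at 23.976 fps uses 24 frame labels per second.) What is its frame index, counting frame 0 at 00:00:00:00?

Total seconds to the label: (0 × 3600 + 59 × 60 + 46) = 3586.
Frame index = 3586 × 24 + 3 = 86067.

frame 86067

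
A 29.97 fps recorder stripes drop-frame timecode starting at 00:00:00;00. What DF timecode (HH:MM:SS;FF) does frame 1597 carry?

Ten DF minutes hold 17982 frames, so frame 1597 lies in block 0 (frames 0–17981) with 1597 frames into that block.
The block's first minute is 1800 frames and the rest 1798 each; 1597 frames reaches minute 0, so 0 × 18 + 0 × 2 = 0 labels have been skipped so far.
Adding those back, label number 1597 + 0 = 1597 at 30 labels/s is 53 s + 7 f = 0 h 0 min 53 s frame 7, i.e. 00:00:53;07.

00:00:53;07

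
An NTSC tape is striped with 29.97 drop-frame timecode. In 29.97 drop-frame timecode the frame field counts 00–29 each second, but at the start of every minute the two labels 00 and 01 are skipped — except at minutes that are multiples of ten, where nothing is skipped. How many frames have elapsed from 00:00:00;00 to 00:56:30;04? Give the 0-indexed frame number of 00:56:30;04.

101602

Complete 10-minute blocks: 5, each 17982 frames → 89910.
Remaining 6 whole minutes in the current block: 1800 + 5 × 1798 = 10790 frames.
Within the current minute: 30 × 30 + 4 − 2 = 902 (labels ;00/;01 skipped at this minute). Total = 89910 + 10790 + 902 = 101602.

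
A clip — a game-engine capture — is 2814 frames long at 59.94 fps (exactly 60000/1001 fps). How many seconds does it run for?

46.9469 seconds

Running time = 2814 / (60000/1001) = 46.9469 s.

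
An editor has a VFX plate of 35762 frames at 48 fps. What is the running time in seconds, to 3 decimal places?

745.042 seconds

Running time = 35762 × 1/48 = 17881/24 s ≈ 745.042 s.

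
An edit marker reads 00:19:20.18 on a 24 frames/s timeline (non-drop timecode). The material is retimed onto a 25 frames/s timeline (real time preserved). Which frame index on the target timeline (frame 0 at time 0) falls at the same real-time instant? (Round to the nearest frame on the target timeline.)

frame 29019

Source frame index: (0×3600 + 19×60 + 20) × 24 + 18 = 27858.
Real time: 27858 / (24) = 4643/4 s.
Target frame: (4643/4) × (25) = 116075/4 ≈ 29018.750 → 29019.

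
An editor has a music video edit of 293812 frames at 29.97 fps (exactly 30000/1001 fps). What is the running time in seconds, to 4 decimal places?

Running time = 293812 × 1001/30000 = 73526453/7500 s ≈ 9803.5271 s.

9803.5271 seconds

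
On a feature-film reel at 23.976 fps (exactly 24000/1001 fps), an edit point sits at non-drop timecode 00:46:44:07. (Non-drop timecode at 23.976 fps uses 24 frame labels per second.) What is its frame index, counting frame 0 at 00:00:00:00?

67303

Total seconds to the label: (0 × 3600 + 46 × 60 + 44) = 2804.
Frame index = 2804 × 24 + 7 = 67303.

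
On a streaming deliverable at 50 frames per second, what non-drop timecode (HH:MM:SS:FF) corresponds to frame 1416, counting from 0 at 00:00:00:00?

1416 ÷ 50 = 28 full seconds, remainder 16 frames.
28 s = 0 h 0 min 28 s.
Timecode: 00:00:28:16.

00:00:28:16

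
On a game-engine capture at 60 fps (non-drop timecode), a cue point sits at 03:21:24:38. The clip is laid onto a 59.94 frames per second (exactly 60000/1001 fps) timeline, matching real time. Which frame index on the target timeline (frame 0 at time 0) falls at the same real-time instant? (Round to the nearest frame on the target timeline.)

Source frame index: (3×3600 + 21×60 + 24) × 60 + 38 = 725078.
Real time: 725078 / (60) = 362539/30 s.
Target frame: (362539/30) × (60000/1001) = 725078000/1001 ≈ 724353.646 → 724354.

frame 724354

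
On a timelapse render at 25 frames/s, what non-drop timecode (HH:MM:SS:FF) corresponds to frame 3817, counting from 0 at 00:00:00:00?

3817 ÷ 25 = 152 full seconds, remainder 17 frames.
152 s = 0 h 2 min 32 s.
Timecode: 00:02:32:17.

00:02:32:17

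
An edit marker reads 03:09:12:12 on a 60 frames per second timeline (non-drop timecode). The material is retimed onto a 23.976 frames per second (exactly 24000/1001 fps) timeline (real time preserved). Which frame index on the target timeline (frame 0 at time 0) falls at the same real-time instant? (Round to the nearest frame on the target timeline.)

frame 272181

Source frame index: (3×3600 + 9×60 + 12) × 60 + 12 = 681132.
Real time: 681132 / (60) = 56761/5 s.
Target frame: (56761/5) × (24000/1001) = 272452800/1001 ≈ 272180.619 → 272181.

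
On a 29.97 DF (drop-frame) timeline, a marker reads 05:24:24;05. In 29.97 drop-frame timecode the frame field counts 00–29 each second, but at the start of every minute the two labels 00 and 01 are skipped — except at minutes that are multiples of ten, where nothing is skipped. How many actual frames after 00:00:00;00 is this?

As if non-drop at 30 labels/s: (5 × 3600 + 24 × 60 + 24) × 30 + 5 = 583925.
Minute boundaries passed: 324; those not divisible by 10: 324 − 32 = 292; dropped labels = 2 × 292 = 584.
Actual frame index = 583925 − 584 = 583341.

583341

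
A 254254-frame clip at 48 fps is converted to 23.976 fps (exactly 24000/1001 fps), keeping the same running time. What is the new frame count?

127000 frames

Target frames = source frames × (target rate / source rate) = 254254 × (24000/1001)/(48) = 254254 × 500/1001 = 127000.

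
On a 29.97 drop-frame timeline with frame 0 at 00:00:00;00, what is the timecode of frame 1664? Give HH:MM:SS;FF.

00:00:55;14

Ten DF minutes hold 17982 frames, so frame 1664 lies in block 0 (frames 0–17981) with 1664 frames into that block.
The block's first minute is 1800 frames and the rest 1798 each; 1664 frames reaches minute 0, so 0 × 18 + 0 × 2 = 0 labels have been skipped so far.
Adding those back, label number 1664 + 0 = 1664 at 30 labels/s is 55 s + 14 f = 0 h 0 min 55 s frame 14, i.e. 00:00:55;14.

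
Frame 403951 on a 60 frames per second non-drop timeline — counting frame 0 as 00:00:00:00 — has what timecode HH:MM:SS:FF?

01:52:12:31

403951 ÷ 60 = 6732 full seconds, remainder 31 frames.
6732 s = 1 h 52 min 12 s.
Timecode: 01:52:12:31.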